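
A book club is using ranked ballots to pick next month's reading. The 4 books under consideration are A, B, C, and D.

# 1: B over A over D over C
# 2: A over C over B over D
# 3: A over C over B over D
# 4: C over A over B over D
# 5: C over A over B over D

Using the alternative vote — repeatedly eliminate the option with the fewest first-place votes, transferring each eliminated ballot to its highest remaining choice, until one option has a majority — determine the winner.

A

Round 1: A 2, C 2, B 1, D 0. D has the fewest and is eliminated.
Round 2: A 2, C 2, B 1. B has the fewest and is eliminated.
Round 3: A 3, C 2. A has a majority.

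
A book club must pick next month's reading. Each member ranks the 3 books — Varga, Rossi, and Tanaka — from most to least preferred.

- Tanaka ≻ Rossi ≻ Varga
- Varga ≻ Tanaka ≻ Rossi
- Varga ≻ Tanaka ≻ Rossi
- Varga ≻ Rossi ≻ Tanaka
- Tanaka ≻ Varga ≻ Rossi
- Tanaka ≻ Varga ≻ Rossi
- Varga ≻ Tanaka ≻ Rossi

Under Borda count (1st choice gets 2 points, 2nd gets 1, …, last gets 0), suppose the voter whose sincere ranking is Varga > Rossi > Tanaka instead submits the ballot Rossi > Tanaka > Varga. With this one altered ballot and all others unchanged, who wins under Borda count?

Tanaka

Borda totals with the altered ballot: Varga 8, Rossi 3, Tanaka 10.
The switch changes the winner from Varga to Tanaka.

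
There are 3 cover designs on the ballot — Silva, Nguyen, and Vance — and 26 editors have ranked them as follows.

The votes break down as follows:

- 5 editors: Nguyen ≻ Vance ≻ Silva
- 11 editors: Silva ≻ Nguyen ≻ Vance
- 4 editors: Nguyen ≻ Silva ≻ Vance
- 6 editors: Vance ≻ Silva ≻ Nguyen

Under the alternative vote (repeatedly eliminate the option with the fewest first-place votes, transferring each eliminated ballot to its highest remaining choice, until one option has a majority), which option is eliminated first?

Vance

Round 1: Silva 11, Nguyen 9, Vance 6. Vance has the fewest and is eliminated.
Round 2: Silva 17, Nguyen 9. Silva has a majority.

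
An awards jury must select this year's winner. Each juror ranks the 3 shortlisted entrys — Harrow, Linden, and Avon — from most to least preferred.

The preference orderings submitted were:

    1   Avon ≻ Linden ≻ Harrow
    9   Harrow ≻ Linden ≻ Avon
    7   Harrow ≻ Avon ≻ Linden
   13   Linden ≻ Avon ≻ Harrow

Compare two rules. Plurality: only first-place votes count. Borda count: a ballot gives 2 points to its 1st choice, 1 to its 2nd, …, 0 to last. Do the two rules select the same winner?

No

Plurality first-place counts: Harrow 16, Linden 13, Avon 1 → Harrow.
Borda totals: Harrow 32, Linden 36, Avon 22 → Linden.
The two rules disagree: plurality picks Harrow, Borda picks Linden.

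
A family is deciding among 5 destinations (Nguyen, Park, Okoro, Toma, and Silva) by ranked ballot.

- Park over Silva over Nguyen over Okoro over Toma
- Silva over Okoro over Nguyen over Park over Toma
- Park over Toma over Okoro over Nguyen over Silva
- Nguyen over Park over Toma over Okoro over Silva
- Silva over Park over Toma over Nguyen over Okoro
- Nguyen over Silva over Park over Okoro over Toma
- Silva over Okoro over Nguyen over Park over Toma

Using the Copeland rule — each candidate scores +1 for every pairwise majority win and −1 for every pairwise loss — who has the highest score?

Silva

Pairwise results:
  Nguyen vs Park: Nguyen wins 4–3.
  Nguyen vs Okoro: Nguyen wins 4–3.
  Nguyen vs Toma: Nguyen wins 5–2.
  Nguyen vs Silva: Silva wins 4–3.
  Park vs Okoro: Park wins 5–2.
  Park vs Toma: Park wins 7–0.
  Park vs Silva: Silva wins 4–3.
  Okoro vs Toma: Okoro wins 4–3.
  Okoro vs Silva: Silva wins 5–2.
  Toma vs Silva: Silva wins 5–2.
Copeland scores (wins − losses):
  Nguyen: 3 − 1 = 2
  Park: 2 − 2 = 0
  Okoro: 1 − 3 = -2
  Toma: 0 − 4 = -4
  Silva: 4 − 0 = 4
Silva has the best Copeland score.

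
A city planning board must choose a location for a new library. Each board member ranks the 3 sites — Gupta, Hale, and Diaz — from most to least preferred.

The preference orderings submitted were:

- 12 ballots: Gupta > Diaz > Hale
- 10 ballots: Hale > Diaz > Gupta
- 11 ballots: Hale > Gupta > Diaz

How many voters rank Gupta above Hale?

Ballots ranking Gupta above Hale: 12.
Ballots ranking Hale above Gupta: 10+11 = 21.
So 12 of 33 voters prefer Gupta to Hale.

12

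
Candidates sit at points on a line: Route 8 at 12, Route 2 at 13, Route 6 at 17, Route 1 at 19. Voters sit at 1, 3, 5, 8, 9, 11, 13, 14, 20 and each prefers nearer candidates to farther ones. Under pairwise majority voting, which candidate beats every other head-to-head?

With single-peaked preferences on a line, the Condorcet winner is the candidate closest to the median voter.
The median voter (position 9) is closest to Route 8 at 12.
Check: Route 8 vs Route 2 — voters closer to Route 8: 6 of 9.

Route 8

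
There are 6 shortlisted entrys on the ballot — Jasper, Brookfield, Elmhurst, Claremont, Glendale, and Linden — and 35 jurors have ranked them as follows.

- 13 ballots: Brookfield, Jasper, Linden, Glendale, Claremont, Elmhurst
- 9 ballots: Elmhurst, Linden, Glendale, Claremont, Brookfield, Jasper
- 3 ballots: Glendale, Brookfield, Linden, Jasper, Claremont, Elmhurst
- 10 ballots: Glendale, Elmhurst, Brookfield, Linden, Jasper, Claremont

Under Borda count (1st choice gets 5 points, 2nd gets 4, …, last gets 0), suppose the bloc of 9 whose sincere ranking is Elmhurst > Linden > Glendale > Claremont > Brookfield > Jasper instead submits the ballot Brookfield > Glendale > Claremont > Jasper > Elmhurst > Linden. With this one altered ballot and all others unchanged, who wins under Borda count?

Borda totals with the altered ballot: Jasper 86, Brookfield 152, Elmhurst 49, Claremont 43, Glendale 127, Linden 68.
The switch changes the winner from Glendale to Brookfield.

Brookfield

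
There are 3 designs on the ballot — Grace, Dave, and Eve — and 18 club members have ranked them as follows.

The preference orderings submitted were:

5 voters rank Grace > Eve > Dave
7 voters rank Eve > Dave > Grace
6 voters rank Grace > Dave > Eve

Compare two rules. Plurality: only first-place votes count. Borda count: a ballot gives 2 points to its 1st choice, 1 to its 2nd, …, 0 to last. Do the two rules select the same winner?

Yes

Plurality first-place counts: Grace 11, Dave 0, Eve 7 → Grace.
Borda totals: Grace 22, Dave 13, Eve 19 → Grace.
The two rules agree on Grace.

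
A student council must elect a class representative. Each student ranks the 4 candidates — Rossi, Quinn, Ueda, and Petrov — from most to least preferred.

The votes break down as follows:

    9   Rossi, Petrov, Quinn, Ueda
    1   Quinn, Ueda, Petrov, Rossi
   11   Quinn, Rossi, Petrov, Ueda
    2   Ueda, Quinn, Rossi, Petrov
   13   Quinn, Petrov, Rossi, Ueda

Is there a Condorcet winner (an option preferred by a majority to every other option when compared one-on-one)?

Head-to-head results (36 voters total):
Rossi vs Quinn: Quinn wins 27–9.
Rossi vs Ueda: Rossi wins 33–3.
Rossi vs Petrov: Rossi wins 22–14.
Quinn vs Ueda: Quinn wins 34–2.
Quinn vs Petrov: Quinn wins 27–9.
Ueda vs Petrov: Petrov wins 33–3.
Quinn beats each rival — Rossi (27–9), Ueda (34–2), Petrov (27–9) — so Quinn is the Condorcet winner.

Yes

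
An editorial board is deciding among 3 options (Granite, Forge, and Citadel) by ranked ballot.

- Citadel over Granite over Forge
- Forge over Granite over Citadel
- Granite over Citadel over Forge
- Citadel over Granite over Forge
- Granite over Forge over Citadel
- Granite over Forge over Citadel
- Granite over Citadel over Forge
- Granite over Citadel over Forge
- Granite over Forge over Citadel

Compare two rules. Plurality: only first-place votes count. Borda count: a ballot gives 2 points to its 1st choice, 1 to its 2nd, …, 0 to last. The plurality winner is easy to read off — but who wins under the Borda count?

Granite

Plurality first-place counts: Granite 6, Forge 1, Citadel 2 → Granite.
Borda totals: Granite 15, Forge 5, Citadel 7 → Granite.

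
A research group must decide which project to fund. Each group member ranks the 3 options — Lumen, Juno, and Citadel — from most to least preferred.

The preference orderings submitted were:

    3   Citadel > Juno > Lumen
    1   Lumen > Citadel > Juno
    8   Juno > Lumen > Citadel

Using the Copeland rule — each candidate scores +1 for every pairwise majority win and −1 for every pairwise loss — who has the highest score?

Juno

Pairwise results:
  Lumen vs Juno: Juno wins 11–1.
  Lumen vs Citadel: Lumen wins 9–3.
  Juno vs Citadel: Juno wins 8–4.
Copeland scores (wins − losses):
  Lumen: 1 − 1 = 0
  Juno: 2 − 0 = 2
  Citadel: 0 − 2 = -2
Juno has the best Copeland score.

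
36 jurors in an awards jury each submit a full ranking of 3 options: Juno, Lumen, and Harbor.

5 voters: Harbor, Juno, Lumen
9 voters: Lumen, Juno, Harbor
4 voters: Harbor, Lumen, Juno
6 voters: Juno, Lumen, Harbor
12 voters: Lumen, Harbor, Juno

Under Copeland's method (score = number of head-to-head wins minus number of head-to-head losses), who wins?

Lumen

Pairwise results:
  Juno vs Lumen: Lumen wins 25–11.
  Juno vs Harbor: Harbor wins 21–15.
  Lumen vs Harbor: Lumen wins 27–9.
Copeland scores (wins − losses):
  Juno: 0 − 2 = -2
  Lumen: 2 − 0 = 2
  Harbor: 1 − 1 = 0
Lumen has the best Copeland score.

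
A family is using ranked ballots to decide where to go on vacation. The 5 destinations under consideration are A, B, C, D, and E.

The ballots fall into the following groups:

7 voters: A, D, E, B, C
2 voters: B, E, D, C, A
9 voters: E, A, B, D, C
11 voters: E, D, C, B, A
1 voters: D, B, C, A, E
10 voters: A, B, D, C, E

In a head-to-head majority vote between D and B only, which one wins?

Ballots ranking D above B: 7+11+1 = 19.
Ballots ranking B above D: 2+9+10 = 21.
B wins the head-to-head, 21–19.

B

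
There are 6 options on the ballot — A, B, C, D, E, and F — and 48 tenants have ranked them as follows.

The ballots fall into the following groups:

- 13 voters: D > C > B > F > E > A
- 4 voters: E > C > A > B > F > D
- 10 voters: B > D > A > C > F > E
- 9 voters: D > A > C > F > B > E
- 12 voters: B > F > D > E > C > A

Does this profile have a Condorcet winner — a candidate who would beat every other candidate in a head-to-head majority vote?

No

Head-to-head results (48 voters total):
A vs B: B wins 35–13.
A vs C: C wins 29–19.
A vs D: D wins 44–4.
A vs E: E wins 29–19.
A vs F: F wins 25–23.
B vs C: C wins 26–22.
B vs D: B wins 26–22.
B vs E: B wins 44–4.
B vs F: B wins 39–9.
C vs D: D wins 44–4.
C vs E: C wins 32–16.
C vs F: C wins 36–12.
D vs E: D wins 44–4.
D vs F: D wins 32–16.
E vs F: F wins 44–4.
No candidate beats all others: B beats D beats C beats B, a majority cycle.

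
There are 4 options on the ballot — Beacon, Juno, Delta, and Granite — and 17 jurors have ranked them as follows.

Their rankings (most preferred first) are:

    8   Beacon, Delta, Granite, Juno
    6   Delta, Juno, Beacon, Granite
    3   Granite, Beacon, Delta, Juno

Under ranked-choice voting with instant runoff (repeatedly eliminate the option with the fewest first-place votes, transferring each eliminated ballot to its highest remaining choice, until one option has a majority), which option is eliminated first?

Round 1: Beacon 8, Delta 6, Granite 3, Juno 0. Juno has the fewest and is eliminated.
Round 2: Beacon 8, Delta 6, Granite 3. Granite has the fewest and is eliminated.
Round 3: Beacon 11, Delta 6. Beacon has a majority.

Juno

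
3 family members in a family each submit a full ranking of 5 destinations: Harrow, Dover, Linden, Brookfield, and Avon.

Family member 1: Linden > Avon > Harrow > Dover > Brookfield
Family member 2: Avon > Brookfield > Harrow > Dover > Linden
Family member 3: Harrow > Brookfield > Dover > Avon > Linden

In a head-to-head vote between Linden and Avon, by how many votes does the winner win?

Ballots ranking Linden above Avon: 1.
Ballots ranking Avon above Linden: 2.
Avon wins 2–1, a margin of 1.

1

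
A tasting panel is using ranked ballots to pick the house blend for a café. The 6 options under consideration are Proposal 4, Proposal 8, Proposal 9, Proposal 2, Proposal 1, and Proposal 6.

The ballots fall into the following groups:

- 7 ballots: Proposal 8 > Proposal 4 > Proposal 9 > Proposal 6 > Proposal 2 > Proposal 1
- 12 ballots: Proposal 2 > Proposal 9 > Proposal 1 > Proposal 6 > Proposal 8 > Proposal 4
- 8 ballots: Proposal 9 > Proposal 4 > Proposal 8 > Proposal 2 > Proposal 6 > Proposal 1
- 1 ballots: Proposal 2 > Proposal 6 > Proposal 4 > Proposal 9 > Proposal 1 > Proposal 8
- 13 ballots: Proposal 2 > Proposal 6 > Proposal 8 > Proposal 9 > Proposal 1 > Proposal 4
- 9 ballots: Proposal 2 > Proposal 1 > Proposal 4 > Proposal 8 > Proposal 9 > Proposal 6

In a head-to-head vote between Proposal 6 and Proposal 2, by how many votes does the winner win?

Ballots ranking Proposal 6 above Proposal 2: 7.
Ballots ranking Proposal 2 above Proposal 6: 12+8+1+13+9 = 43.
Proposal 2 wins 43–7, a margin of 36.

36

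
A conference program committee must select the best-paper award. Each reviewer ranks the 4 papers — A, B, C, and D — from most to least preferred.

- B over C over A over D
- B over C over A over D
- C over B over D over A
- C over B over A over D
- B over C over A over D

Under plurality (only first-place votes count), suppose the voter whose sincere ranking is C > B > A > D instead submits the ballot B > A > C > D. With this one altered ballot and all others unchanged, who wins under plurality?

B

First-place totals with the altered ballot: A 0, B 4, C 1, D 0.
The winner is unchanged: still B.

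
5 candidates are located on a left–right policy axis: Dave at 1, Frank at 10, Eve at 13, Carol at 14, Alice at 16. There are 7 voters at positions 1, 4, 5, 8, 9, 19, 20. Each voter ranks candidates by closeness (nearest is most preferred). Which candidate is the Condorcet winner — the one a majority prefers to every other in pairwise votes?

With single-peaked preferences on a line, the Condorcet winner is the candidate closest to the median voter.
The median voter (position 8) is closest to Frank at 10.
Check: Frank vs Eve — voters closer to Frank: 5 of 7.

Frank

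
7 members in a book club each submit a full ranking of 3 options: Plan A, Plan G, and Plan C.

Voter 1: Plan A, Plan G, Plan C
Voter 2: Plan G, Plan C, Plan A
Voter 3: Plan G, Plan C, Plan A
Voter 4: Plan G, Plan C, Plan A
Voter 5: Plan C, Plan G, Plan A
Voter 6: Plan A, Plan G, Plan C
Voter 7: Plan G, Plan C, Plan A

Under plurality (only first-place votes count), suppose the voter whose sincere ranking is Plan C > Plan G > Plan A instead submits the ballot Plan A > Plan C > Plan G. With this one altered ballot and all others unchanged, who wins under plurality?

Plan G

First-place totals with the altered ballot: Plan A 3, Plan G 4, Plan C 0.
The winner is unchanged: still Plan G.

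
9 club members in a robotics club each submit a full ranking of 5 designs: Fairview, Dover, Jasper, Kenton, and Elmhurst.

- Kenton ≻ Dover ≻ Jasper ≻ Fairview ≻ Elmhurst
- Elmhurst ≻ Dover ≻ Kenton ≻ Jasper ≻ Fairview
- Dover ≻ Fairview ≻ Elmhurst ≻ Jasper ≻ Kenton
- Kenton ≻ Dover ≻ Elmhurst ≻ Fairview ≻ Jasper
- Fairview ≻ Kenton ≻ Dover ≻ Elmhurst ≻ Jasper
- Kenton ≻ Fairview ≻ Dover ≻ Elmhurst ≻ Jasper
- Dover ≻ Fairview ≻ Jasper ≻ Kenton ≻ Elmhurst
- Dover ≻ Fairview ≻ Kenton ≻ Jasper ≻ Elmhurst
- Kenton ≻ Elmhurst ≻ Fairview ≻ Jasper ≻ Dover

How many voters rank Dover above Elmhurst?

7

Ballots ranking Dover above Elmhurst: 7.
Ballots ranking Elmhurst above Dover: 2.
So 7 of 9 voters prefer Dover to Elmhurst.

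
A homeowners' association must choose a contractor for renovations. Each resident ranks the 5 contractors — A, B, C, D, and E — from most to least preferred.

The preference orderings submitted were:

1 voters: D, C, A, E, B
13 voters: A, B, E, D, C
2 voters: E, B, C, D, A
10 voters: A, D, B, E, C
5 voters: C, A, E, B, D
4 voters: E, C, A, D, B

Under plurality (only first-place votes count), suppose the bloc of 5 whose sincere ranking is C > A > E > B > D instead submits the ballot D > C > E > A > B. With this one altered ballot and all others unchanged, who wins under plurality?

A

First-place totals with the altered ballot: A 23, B 0, C 0, D 6, E 6.
The winner is unchanged: still A.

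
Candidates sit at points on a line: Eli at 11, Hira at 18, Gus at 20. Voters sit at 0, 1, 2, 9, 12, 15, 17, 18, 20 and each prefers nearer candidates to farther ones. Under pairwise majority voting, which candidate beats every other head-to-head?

Eli

With single-peaked preferences on a line, the Condorcet winner is the candidate closest to the median voter.
The median voter (position 12) is closest to Eli at 11.
Check: Eli vs Hira — voters closer to Eli: 5 of 9.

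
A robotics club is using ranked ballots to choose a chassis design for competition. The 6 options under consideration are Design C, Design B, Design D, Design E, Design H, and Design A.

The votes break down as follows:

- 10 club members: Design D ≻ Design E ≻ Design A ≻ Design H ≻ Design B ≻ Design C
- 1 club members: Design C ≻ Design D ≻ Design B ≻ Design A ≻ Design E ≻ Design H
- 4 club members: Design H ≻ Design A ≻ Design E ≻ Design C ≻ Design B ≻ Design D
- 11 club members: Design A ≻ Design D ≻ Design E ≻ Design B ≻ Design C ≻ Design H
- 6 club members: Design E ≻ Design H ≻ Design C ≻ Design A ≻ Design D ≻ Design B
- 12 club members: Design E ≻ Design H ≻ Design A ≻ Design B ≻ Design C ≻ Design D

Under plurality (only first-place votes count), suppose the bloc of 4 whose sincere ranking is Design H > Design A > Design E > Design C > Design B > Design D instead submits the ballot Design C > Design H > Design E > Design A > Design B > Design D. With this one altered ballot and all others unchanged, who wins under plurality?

First-place totals with the altered ballot: Design C 5, Design B 0, Design D 10, Design E 18, Design H 0, Design A 11.
The winner is unchanged: still Design E.

Design E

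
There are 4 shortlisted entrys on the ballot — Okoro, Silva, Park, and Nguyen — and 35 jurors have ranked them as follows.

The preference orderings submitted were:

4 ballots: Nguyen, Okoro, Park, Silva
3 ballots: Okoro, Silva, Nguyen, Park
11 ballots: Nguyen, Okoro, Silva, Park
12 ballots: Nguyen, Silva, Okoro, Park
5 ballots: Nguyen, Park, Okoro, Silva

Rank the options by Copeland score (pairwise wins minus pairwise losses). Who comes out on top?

Nguyen

Pairwise results:
  Okoro vs Silva: Okoro wins 23–12.
  Okoro vs Park: Okoro wins 30–5.
  Okoro vs Nguyen: Nguyen wins 32–3.
  Silva vs Park: Silva wins 26–9.
  Silva vs Nguyen: Nguyen wins 32–3.
  Park vs Nguyen: Nguyen wins 35–0.
Copeland scores (wins − losses):
  Okoro: 2 − 1 = 1
  Silva: 1 − 2 = -1
  Park: 0 − 3 = -3
  Nguyen: 3 − 0 = 3
Nguyen has the best Copeland score.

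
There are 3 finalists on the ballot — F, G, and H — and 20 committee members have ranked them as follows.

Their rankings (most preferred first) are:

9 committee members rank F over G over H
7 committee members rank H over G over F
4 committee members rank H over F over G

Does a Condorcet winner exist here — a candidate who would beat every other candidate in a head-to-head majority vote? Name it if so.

H

Head-to-head results (20 voters total):
F vs G: F wins 13–7.
F vs H: H wins 11–9.
G vs H: H wins 11–9.
H beats each rival — F (11–9), G (11–9) — so H is the Condorcet winner.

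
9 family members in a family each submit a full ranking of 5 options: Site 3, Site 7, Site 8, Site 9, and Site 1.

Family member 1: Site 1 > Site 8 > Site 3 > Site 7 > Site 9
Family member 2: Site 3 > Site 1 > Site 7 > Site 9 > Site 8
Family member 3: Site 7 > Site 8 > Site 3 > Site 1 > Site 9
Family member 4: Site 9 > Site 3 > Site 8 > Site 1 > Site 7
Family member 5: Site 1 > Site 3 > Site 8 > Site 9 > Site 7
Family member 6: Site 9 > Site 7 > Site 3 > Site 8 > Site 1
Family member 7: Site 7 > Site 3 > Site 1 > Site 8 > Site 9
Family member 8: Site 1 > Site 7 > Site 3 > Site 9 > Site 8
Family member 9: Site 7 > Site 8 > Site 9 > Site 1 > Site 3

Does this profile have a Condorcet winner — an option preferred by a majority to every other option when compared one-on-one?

No

Head-to-head results (9 voters total):
Site 3 vs Site 7: Site 7 wins 5–4.
Site 3 vs Site 8: Site 3 wins 6–3.
Site 3 vs Site 9: Site 3 wins 6–3.
Site 3 vs Site 1: Site 3 wins 5–4.
Site 7 vs Site 8: Site 7 wins 6–3.
Site 7 vs Site 9: Site 7 wins 6–3.
Site 7 vs Site 1: Site 1 wins 5–4.
Site 8 vs Site 9: Site 8 wins 5–4.
Site 8 vs Site 1: Site 1 wins 5–4.
Site 9 vs Site 1: Site 1 wins 6–3.
No candidate beats all others: Site 3 beats Site 1 beats Site 7 beats Site 3, a majority cycle.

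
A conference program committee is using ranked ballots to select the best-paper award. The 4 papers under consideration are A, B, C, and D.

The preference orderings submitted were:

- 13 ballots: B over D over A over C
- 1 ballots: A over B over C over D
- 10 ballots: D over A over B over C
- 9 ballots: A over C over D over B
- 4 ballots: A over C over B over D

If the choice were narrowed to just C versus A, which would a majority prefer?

Ballots ranking C above A: 0.
Ballots ranking A above C: 13+1+10+9+4 = 37.
A wins the head-to-head, 37–0.

A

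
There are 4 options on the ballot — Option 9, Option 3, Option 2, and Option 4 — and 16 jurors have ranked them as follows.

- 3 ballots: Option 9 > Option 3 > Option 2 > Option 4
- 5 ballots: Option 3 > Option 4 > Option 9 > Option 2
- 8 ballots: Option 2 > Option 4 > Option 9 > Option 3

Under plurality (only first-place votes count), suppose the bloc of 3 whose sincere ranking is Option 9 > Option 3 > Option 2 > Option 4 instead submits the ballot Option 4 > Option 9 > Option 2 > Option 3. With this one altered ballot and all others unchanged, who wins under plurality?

Option 2

First-place totals with the altered ballot: Option 9 0, Option 3 5, Option 2 8, Option 4 3.
The winner is unchanged: still Option 2.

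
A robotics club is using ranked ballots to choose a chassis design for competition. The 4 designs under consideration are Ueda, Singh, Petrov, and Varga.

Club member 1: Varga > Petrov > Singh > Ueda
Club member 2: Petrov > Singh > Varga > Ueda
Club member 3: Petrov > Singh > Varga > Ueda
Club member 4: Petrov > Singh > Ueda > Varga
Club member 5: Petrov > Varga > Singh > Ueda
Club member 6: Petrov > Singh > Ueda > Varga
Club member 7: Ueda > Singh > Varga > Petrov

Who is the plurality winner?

First-place vote totals:
  Ueda: 1
  Singh: 0
  Petrov: 5
  Varga: 1
Petrov has the most first-place votes.

Petrov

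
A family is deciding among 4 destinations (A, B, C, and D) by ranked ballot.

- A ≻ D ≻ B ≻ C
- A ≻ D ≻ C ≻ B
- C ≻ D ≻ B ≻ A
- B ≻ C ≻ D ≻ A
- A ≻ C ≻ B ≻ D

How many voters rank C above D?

3

Ballots ranking C above D: 3.
Ballots ranking D above C: 2.
So 3 of 5 voters prefer C to D.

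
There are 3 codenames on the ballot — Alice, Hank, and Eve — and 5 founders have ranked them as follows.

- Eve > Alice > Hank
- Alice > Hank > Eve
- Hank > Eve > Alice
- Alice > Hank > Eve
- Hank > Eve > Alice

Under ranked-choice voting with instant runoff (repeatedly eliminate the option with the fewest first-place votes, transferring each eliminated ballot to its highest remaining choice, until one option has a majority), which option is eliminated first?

Round 1: Alice 2, Hank 2, Eve 1. Eve has the fewest and is eliminated.
Round 2: Alice 3, Hank 2. Alice has a majority.

Eve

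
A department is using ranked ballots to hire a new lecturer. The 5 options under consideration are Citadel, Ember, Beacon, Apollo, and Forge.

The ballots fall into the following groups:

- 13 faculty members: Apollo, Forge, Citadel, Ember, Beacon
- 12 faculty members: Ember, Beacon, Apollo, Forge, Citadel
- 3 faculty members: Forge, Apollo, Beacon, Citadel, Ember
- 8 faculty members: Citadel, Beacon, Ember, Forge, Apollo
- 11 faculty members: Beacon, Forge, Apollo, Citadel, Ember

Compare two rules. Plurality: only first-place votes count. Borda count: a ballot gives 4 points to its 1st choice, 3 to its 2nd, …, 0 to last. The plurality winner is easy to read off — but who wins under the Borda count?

Plurality first-place counts: Citadel 8, Ember 12, Beacon 11, Apollo 13, Forge 3 → Apollo.
Borda totals: Citadel 72, Ember 77, Beacon 110, Apollo 107, Forge 104 → Beacon.

Beacon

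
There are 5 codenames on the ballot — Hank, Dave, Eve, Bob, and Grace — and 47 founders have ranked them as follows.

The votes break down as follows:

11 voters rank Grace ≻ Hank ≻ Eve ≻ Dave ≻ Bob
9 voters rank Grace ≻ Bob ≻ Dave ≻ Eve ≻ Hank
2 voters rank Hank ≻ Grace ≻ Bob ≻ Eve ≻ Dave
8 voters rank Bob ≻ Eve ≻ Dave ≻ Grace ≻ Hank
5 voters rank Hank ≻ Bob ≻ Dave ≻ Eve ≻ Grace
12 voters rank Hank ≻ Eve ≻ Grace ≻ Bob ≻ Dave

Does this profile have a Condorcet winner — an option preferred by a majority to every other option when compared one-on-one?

Head-to-head results (47 voters total):
Hank vs Dave: Hank wins 30–17.
Hank vs Eve: Hank wins 30–17.
Hank vs Bob: Hank wins 30–17.
Hank vs Grace: Grace wins 28–19.
Dave vs Eve: Eve wins 33–14.
Dave vs Bob: Bob wins 36–11.
Dave vs Grace: Grace wins 34–13.
Eve vs Bob: Bob wins 24–23.
Eve vs Grace: Eve wins 25–22.
Bob vs Grace: Grace wins 34–13.
No candidate beats all others: Hank beats Eve beats Grace beats Hank, a majority cycle.

No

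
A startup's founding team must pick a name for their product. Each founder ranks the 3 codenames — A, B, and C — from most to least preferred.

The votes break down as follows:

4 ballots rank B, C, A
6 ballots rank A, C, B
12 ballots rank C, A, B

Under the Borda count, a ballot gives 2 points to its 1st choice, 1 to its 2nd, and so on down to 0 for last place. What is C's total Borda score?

34

Borda scores:
  A: 4·0 + 6·2 + 12·1 = 24
  B: 4·2 + 6·0 + 12·0 = 8
  C: 4·1 + 6·1 + 12·2 = 34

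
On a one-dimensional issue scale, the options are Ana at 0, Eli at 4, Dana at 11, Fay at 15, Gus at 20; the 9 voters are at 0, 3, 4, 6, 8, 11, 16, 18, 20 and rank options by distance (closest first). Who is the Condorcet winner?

With single-peaked preferences on a line, the Condorcet winner is the candidate closest to the median voter.
The median voter (position 8) is closest to Dana at 11.
Check: Dana vs Gus — voters closer to Dana: 6 of 9.

Dana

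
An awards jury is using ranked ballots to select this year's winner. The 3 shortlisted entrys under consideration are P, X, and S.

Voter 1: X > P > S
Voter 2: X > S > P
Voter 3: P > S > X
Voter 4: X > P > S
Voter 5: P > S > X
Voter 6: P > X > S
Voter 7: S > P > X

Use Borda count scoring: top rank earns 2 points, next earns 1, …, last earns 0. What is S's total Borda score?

Borda scores:
  P: 1 + 0 + 2 + 1 + 2 + 2 + 1 = 9
  X: 2 + 2 + 0 + 2 + 0 + 1 + 0 = 7
  S: 0 + 1 + 1 + 0 + 1 + 0 + 2 = 5

5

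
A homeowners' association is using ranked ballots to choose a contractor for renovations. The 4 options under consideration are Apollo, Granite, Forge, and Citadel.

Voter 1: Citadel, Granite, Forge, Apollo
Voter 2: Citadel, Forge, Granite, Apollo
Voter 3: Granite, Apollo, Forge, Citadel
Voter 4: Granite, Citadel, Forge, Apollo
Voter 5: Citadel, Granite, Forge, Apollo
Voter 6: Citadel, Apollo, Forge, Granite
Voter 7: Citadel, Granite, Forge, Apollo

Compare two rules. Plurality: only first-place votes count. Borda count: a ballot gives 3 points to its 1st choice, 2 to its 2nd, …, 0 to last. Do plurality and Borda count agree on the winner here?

Plurality first-place counts: Apollo 0, Granite 2, Forge 0, Citadel 5 → Citadel.
Borda totals: Apollo 4, Granite 13, Forge 8, Citadel 17 → Citadel.
The two rules agree on Citadel.

Yes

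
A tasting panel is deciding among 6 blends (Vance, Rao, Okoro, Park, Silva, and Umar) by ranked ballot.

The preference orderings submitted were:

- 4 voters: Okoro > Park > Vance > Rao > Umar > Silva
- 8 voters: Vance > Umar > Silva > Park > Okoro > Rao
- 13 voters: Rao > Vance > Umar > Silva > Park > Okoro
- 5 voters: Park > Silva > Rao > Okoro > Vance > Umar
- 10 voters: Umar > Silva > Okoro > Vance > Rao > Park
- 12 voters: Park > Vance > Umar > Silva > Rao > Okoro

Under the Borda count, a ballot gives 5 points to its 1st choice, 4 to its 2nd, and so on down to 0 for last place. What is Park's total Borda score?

130

Borda scores:
  Vance: 4·3 + 8·5 + 13·4 + 5·1 + 10·2 + 12·4 = 177
  Rao: 4·2 + 8·0 + 13·5 + 5·3 + 10·1 + 12·1 = 110
  Okoro: 4·5 + 8·1 + 13·0 + 5·2 + 10·3 + 12·0 = 68
  Park: 4·4 + 8·2 + 13·1 + 5·5 + 10·0 + 12·5 = 130
  Silva: 4·0 + 8·3 + 13·2 + 5·4 + 10·4 + 12·2 = 134
  Umar: 4·1 + 8·4 + 13·3 + 5·0 + 10·5 + 12·3 = 161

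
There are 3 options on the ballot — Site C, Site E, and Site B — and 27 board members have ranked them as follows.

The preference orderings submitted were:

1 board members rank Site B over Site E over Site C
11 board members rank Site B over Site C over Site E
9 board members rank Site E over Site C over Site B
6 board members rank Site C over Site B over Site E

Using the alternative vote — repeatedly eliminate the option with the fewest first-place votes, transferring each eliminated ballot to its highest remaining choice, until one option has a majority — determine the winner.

Round 1: Site B 12, Site E 9, Site C 6. Site C has the fewest and is eliminated.
Round 2: Site B 18, Site E 9. Site B has a majority.

Site B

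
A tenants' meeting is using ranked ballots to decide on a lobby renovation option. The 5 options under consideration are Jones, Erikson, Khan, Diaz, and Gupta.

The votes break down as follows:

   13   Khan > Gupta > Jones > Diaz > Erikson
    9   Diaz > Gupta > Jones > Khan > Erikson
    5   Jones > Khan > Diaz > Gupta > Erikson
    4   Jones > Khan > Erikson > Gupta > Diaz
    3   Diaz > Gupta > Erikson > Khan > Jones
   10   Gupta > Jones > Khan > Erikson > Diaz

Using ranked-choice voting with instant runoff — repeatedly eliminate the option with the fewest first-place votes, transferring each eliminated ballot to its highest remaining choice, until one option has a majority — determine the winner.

Round 1: Khan 13, Diaz 12, Gupta 10, Jones 9, Erikson 0. Erikson has the fewest and is eliminated.
Round 2: Khan 13, Diaz 12, Gupta 10, Jones 9. Jones has the fewest and is eliminated.
Round 3: Khan 22, Diaz 12, Gupta 10. Gupta has the fewest and is eliminated.
Round 4: Khan 32, Diaz 12. Khan has a majority.

Khan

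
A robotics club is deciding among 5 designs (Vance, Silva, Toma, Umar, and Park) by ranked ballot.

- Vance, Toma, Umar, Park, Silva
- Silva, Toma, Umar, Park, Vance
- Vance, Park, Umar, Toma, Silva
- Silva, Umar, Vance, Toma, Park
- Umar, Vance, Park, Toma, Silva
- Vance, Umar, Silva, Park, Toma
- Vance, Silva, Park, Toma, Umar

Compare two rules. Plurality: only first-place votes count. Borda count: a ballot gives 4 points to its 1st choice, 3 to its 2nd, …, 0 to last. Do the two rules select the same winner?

Plurality first-place counts: Vance 4, Silva 2, Toma 0, Umar 1, Park 0 → Vance.
Borda totals: Vance 21, Silva 13, Toma 10, Umar 16, Park 10 → Vance.
The two rules agree on Vance.

Yes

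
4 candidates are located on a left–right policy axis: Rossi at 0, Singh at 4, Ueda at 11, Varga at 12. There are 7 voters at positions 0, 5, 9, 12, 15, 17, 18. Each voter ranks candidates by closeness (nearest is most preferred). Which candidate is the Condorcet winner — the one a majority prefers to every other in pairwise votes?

Varga

With single-peaked preferences on a line, the Condorcet winner is the candidate closest to the median voter.
The median voter (position 12) is closest to Varga at 12.
Check: Varga vs Singh — voters closer to Varga: 5 of 7.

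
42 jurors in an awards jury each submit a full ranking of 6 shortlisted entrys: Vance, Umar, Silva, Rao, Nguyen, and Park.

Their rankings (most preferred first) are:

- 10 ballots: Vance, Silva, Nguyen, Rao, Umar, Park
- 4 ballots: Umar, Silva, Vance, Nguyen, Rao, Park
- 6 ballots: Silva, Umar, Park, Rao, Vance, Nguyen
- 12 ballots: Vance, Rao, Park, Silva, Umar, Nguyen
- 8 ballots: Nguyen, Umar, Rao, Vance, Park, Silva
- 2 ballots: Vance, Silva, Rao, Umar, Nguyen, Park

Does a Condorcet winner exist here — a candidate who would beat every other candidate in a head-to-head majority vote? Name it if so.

Head-to-head results (42 voters total):
Vance vs Umar: Vance wins 24–18.
Vance vs Silva: Vance wins 32–10.
Vance vs Rao: Vance wins 28–14.
Vance vs Nguyen: Vance wins 34–8.
Vance vs Park: Vance wins 36–6.
Umar vs Silva: Silva wins 30–12.
Umar vs Rao: Rao wins 24–18.
Umar vs Nguyen: Umar wins 24–18.
Umar vs Park: Umar wins 30–12.
Silva vs Rao: Silva wins 22–20.
Silva vs Nguyen: Silva wins 34–8.
Silva vs Park: Silva wins 22–20.
Rao vs Nguyen: Nguyen wins 22–20.
Rao vs Park: Rao wins 36–6.
Nguyen vs Park: Nguyen wins 24–18.
Vance beats each rival — Umar (24–18), Silva (32–10), Rao (28–14), Nguyen (34–8), Park (36–6) — so Vance is the Condorcet winner.

Vance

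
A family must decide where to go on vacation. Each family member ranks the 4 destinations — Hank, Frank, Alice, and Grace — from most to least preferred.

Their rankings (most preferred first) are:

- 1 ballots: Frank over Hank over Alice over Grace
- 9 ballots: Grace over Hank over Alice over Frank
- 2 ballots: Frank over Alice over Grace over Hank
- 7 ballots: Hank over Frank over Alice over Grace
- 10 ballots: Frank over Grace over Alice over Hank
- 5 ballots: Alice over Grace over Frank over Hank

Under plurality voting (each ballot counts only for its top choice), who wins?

First-place vote totals:
  Hank: 7
  Frank: 13
  Alice: 5
  Grace: 9
Frank has the most first-place votes.

Frank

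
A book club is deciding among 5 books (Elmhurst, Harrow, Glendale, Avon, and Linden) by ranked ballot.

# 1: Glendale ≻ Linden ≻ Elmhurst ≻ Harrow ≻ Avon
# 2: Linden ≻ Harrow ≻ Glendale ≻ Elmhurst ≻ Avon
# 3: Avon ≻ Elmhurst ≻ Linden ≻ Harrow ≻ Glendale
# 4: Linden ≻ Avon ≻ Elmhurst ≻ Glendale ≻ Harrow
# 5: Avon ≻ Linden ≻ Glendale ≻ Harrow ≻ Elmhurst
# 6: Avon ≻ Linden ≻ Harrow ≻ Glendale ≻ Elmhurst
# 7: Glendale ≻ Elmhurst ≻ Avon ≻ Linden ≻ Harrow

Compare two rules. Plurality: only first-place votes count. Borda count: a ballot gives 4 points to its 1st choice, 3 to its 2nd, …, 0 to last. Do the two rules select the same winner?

Plurality first-place counts: Elmhurst 0, Harrow 0, Glendale 2, Avon 3, Linden 2 → Avon.
Borda totals: Elmhurst 11, Harrow 8, Glendale 14, Avon 17, Linden 20 → Linden.
The two rules disagree: plurality picks Avon, Borda picks Linden.

No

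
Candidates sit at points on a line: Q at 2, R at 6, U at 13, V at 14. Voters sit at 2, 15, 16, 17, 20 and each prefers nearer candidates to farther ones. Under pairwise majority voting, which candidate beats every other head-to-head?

With single-peaked preferences on a line, the Condorcet winner is the candidate closest to the median voter.
The median voter (position 16) is closest to V at 14.
Check: V vs U — voters closer to V: 4 of 5.

V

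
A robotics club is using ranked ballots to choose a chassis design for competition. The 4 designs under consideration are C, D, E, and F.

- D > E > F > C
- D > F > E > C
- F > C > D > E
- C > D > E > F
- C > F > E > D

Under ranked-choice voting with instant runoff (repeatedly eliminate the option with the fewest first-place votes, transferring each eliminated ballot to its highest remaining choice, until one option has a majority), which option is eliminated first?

Round 1: C 2, D 2, F 1, E 0. E has the fewest and is eliminated.
Round 2: C 2, D 2, F 1. F has the fewest and is eliminated.
Round 3: C 3, D 2. C has a majority.

E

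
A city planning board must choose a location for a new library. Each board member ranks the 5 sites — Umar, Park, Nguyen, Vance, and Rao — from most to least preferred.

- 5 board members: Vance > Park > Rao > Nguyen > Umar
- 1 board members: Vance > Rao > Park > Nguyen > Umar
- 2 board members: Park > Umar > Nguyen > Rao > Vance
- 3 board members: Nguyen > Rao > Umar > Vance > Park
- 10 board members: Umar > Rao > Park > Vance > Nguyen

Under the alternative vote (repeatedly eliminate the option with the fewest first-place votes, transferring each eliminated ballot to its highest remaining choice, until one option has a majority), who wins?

Umar

Round 1: Umar 10, Vance 6, Nguyen 3, Park 2, Rao 0. Rao has the fewest and is eliminated.
Round 2: Umar 10, Vance 6, Nguyen 3, Park 2. Park has the fewest and is eliminated.
Round 3: Umar 12, Vance 6, Nguyen 3. Umar has a majority.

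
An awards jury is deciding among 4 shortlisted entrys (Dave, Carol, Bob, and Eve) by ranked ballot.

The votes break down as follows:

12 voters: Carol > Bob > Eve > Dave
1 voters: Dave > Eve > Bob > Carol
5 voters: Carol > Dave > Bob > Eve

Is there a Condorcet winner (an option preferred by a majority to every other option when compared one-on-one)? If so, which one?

Carol

Head-to-head results (18 voters total):
Dave vs Carol: Carol wins 17–1.
Dave vs Bob: Bob wins 12–6.
Dave vs Eve: Eve wins 12–6.
Carol vs Bob: Carol wins 17–1.
Carol vs Eve: Carol wins 17–1.
Bob vs Eve: Bob wins 17–1.
Carol beats each rival — Dave (17–1), Bob (17–1), Eve (17–1) — so Carol is the Condorcet winner.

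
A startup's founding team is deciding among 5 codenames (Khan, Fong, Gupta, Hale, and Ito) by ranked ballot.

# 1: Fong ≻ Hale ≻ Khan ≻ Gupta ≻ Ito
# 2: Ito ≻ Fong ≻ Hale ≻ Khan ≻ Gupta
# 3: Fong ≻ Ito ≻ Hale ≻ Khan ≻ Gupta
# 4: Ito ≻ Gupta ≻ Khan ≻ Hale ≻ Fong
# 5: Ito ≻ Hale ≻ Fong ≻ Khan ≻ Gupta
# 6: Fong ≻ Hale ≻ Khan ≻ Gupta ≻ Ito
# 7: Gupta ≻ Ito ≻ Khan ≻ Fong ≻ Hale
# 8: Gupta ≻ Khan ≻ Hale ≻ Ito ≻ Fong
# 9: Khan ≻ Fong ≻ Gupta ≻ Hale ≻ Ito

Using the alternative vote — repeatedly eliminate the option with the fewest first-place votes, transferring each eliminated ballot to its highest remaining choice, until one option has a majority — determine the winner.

Ito

Round 1: Fong 3, Ito 3, Gupta 2, Khan 1, Hale 0. Hale has the fewest and is eliminated.
Round 2: Fong 3, Ito 3, Gupta 2, Khan 1. Khan has the fewest and is eliminated.
Round 3: Fong 4, Ito 3, Gupta 2. Gupta has the fewest and is eliminated.
Round 4: Ito 5, Fong 4. Ito has a majority.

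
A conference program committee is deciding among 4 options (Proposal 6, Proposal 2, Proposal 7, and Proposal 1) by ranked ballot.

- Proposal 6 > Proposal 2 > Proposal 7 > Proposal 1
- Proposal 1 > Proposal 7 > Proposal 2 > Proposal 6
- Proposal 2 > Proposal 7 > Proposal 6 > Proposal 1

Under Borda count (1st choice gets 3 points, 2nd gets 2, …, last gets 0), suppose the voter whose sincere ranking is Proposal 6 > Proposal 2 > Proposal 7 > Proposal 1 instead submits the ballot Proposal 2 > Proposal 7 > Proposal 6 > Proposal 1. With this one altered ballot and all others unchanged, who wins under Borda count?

Proposal 2

Borda totals with the altered ballot: Proposal 6 2, Proposal 2 7, Proposal 7 6, Proposal 1 3.
The winner is unchanged: still Proposal 2.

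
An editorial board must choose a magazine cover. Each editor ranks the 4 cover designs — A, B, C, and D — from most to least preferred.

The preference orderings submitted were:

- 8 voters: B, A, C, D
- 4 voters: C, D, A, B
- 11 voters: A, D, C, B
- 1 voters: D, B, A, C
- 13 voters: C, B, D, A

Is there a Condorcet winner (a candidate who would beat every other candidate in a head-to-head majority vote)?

Head-to-head results (37 voters total):
A vs B: B wins 22–15.
A vs C: A wins 20–17.
A vs D: A wins 19–18.
B vs C: C wins 28–9.
B vs D: B wins 21–16.
C vs D: C wins 25–12.
No candidate beats all others: A beats C beats B beats A, a majority cycle.

No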